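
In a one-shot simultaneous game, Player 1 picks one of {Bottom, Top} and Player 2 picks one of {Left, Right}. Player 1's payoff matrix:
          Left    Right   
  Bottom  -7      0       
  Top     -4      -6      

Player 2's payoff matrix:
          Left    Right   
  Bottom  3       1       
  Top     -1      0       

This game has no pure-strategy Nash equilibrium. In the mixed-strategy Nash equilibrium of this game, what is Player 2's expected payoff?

Player 2's indifference between Left and Right determines Player 1's mixing probability p:
  Player 2's payoff from Left: p·3 + (1−p)·(-1) = 4p - 1
  Player 2's payoff from Right: p·1 + (1−p)·0 = p
  4p - 1 = p  ⇒  3p = 1  ⇒  p = 1/3.
At equilibrium Player 2 is indifferent across columns, so Player 2's payoff equals the payoff from Left: (1/3)·3 + (2/3)·(-1) = 1/3.

1/3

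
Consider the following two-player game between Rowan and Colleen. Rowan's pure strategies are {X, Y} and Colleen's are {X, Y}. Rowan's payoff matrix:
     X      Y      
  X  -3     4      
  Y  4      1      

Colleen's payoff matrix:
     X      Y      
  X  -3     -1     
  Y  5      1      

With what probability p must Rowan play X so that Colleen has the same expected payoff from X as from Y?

p = 2/3

For Colleen to be willing to mix, Colleen must be indifferent between X and Y, which pins down Rowan's mix.
  Colleen's payoff from X: p·(-3) + (1−p)·5 = -8p + 5
  Colleen's payoff from Y: p·(-1) + (1−p)·1 = -2p + 1
  -8p + 5 = -2p + 1  ⇒  -6p = -4  ⇒  p = 2/3.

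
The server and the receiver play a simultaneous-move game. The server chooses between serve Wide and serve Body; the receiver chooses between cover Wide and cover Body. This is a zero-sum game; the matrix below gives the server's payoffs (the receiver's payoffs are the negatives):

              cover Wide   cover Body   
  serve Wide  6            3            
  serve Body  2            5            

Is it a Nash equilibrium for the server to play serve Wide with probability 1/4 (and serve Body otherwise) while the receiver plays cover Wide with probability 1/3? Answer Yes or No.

Given the server's mix p = 1/4, the receiver's payoff from cover Wide is -3 but from cover Body is -9/2. The receiver strictly prefers cover Wide, so the receiver would not mix.
So the proposed profile is not a Nash equilibrium.

No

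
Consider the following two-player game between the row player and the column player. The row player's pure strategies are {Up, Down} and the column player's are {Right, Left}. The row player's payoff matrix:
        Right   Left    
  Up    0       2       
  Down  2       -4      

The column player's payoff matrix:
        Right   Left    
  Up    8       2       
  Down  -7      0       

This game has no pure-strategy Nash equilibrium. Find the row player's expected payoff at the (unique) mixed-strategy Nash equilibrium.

The row player's indifference between Up and Down determines the column player's mixing probability q:
  the row player's payoff from Up: q·0 + (1−q)·2 = -2q + 2
  the row player's payoff from Down: q·2 + (1−q)·(-4) = 6q - 4
  -2q + 2 = 6q - 4  ⇒  -8q = -6  ⇒  q = 3/4.
At equilibrium the row player is indifferent across rows, so the row player's payoff equals the payoff from Up: (3/4)·0 + (1/4)·2 = 1/2.

1/2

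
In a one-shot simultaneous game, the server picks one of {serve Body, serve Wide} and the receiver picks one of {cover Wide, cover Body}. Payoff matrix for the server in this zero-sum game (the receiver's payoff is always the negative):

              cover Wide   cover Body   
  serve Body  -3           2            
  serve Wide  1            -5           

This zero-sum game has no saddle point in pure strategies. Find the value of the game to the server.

For the server to be willing to mix, the server must be indifferent between serve Body and serve Wide, which pins down the receiver's mix.
  the server's payoff to serve Body: q·(-3) + (1−q)·2 = -5q + 2
  the server's payoff to serve Wide: q·1 + (1−q)·(-5) = 6q - 5
  -5q + 2 = 6q - 5  ⇒  -11q = -7  ⇒  q = 7/11.
The value is the server's expected payoff against this mix (using serve Body): (7/11)·(-3) + (4/11)·2 = -13/11.

v = -13/11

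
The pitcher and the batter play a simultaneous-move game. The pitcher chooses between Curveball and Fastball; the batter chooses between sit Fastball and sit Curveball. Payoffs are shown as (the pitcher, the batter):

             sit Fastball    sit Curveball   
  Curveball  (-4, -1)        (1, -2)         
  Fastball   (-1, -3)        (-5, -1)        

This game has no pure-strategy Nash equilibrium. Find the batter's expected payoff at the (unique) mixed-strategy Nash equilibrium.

Set the batter's expected payoff from sit Fastball equal to that from sit Curveball:
  the batter's payoff from sit Fastball: p·(-1) + (1−p)·(-3) = 2p - 3
  the batter's payoff from sit Curveball: p·(-2) + (1−p)·(-1) = -p - 1
  2p - 3 = -p - 1  ⇒  3p = 2  ⇒  p = 2/3.
At equilibrium the batter is indifferent across columns, so the batter's payoff equals the payoff from sit Fastball: (2/3)·(-1) + (1/3)·(-3) = -5/3.

-5/3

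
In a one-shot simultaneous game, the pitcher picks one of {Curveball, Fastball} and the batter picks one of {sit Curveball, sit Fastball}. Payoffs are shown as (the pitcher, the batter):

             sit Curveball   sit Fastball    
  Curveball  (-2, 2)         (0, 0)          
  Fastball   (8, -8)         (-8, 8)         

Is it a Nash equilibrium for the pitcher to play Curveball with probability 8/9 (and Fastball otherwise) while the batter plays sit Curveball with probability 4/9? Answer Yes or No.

Check the batter's indifference given the pitcher's mix p = 8/9:
  payoff from sit Curveball = 8/9; payoff from sit Fastball = 8/9 — equal.
Check the pitcher's indifference given the batter's mix q = 4/9:
  payoff from Curveball = -8/9; payoff from Fastball = -8/9 — equal.
Both players are indifferent, so neither can profitably deviate.

Yes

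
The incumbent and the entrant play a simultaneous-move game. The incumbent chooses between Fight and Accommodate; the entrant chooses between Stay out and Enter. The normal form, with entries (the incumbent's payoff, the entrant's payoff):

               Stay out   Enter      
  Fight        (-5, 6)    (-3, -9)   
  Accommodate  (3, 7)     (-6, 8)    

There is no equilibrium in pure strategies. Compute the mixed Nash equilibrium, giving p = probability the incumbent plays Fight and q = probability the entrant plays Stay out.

p = 1/16, q = 3/11

The entrant's indifference between Stay out and Enter determines the incumbent's mixing probability p:
  the entrant's payoff to Stay out: p·6 + (1−p)·7 = -p + 7
  the entrant's payoff to Enter: p·(-9) + (1−p)·8 = -17p + 8
  -p + 7 = -17p + 8  ⇒  16p = 1  ⇒  p = 1/16.
The incumbent's indifference between Fight and Accommodate determines the entrant's mixing probability q:
  the incumbent's expected payoff from Fight: q·(-5) + (1−q)·(-3) = -2q - 3
  the incumbent's expected payoff from Accommodate: q·3 + (1−q)·(-6) = 9q - 6
  -2q - 3 = 9q - 6  ⇒  -11q = -3  ⇒  q = 3/11.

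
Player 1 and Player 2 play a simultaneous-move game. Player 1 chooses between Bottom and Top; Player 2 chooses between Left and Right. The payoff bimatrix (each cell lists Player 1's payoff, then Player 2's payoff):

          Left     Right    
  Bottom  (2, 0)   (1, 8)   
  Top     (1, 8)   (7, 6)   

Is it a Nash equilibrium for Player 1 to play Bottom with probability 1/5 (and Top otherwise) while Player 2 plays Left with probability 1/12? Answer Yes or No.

Given Player 2's mix q = 1/12, Player 1's payoff from Bottom is 13/12 but from Top is 13/2. Player 1 strictly prefers Top, so Player 1 would not mix.
So the proposed profile is not a Nash equilibrium.

No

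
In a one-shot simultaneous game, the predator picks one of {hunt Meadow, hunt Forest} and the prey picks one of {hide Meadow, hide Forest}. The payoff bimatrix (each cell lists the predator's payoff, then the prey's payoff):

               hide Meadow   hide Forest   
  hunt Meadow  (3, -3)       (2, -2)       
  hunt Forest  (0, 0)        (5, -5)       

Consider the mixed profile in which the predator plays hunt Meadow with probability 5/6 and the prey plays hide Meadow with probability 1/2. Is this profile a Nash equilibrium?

Yes

Check the prey's indifference given the predator's mix p = 5/6:
  payoff from hide Meadow = -5/2; payoff from hide Forest = -5/2 — equal.
Check the predator's indifference given the prey's mix q = 1/2:
  payoff from hunt Meadow = 5/2; payoff from hunt Forest = 5/2 — equal.
Both players are indifferent, so neither can profitably deviate.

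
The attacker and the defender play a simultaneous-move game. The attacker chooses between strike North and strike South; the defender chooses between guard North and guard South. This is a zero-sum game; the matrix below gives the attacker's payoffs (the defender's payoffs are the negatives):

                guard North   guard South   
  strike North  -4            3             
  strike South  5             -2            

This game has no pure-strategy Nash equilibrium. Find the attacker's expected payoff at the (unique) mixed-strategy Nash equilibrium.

1/2

Set the attacker's expected payoff from strike North equal to that from strike South:
  the attacker's expected payoff from strike North: q·(-4) + (1−q)·3 = -7q + 3
  the attacker's expected payoff from strike South: q·5 + (1−q)·(-2) = 7q - 2
  -7q + 3 = 7q - 2  ⇒  -14q = -5  ⇒  q = 5/14.
At equilibrium the attacker is indifferent across rows, so the attacker's payoff equals the payoff from strike North: (5/14)·(-4) + (9/14)·3 = 1/2.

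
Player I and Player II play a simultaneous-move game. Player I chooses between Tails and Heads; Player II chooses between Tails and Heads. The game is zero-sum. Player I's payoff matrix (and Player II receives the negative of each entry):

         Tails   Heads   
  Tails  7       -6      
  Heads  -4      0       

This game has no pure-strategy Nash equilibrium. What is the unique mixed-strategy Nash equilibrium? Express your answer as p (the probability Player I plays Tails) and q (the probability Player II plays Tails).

Player II's indifference between Tails and Heads determines Player I's mixing probability p:
  Player II's payoff from Tails: p·(-7) + (1−p)·4 = -11p + 4
  Player II's payoff from Heads: p·6 + (1−p)·0 = 6p
  -11p + 4 = 6p  ⇒  -17p = -4  ⇒  p = 4/17.
Set Player I's expected payoff from Tails equal to that from Heads:
  Player I's payoff to Tails: q·7 + (1−q)·(-6) = 13q - 6
  Player I's payoff to Heads: q·(-4) + (1−q)·0 = -4q
  13q - 6 = -4q  ⇒  17q = 6  ⇒  q = 6/17.

p = 4/17, q = 6/17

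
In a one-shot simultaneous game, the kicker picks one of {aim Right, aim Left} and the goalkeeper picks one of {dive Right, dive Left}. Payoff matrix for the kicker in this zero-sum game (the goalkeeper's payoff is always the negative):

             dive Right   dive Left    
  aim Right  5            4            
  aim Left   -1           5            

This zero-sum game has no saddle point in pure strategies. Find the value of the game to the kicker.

The goalkeeper's mix must leave the kicker indifferent between aim Right and aim Left.
  the kicker's payoff from aim Right: q·5 + (1−q)·4 = q + 4
  the kicker's payoff from aim Left: q·(-1) + (1−q)·5 = -6q + 5
  q + 4 = -6q + 5  ⇒  7q = 1  ⇒  q = 1/7.
The value is the kicker's expected payoff against this mix (using aim Right): (1/7)·5 + (6/7)·4 = 29/7.

v = 29/7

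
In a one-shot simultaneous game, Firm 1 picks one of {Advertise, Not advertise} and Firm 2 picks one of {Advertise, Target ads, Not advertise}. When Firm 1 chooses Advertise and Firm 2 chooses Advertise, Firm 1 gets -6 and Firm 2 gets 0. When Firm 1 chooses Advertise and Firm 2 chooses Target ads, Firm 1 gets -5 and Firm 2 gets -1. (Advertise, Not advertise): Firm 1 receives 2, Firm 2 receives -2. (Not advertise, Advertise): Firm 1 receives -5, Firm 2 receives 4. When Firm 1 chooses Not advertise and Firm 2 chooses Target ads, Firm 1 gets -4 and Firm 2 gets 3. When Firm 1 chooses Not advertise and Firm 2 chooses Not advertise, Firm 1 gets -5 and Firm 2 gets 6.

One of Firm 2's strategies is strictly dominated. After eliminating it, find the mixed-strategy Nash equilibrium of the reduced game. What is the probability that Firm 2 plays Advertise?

Firm 2's strategy Target ads is strictly dominated by Advertise: 0 > -1 and 4 > 3. Eliminate Target ads.
Firm 1's indifference between Advertise and Not advertise determines Firm 2's mixing probability q:
  Firm 1's payoff from Advertise: q·(-6) + (1−q)·2 = -8q + 2
  Firm 1's payoff from Not advertise: q·(-5) + (1−q)·(-5) = -5
  -8q + 2 = -5  ⇒  -8q = -7  ⇒  q = 7/8.

q = 7/8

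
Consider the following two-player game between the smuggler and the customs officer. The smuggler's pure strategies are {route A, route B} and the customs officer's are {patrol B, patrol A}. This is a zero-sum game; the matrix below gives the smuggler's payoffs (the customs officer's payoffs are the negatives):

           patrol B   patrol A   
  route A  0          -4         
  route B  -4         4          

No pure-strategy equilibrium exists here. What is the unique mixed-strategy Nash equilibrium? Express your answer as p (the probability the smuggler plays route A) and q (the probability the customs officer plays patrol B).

The smuggler's mix must leave the customs officer indifferent between patrol B and patrol A.
  the customs officer's payoff from patrol B: p·0 + (1−p)·4 = -4p + 4
  the customs officer's payoff from patrol A: p·4 + (1−p)·(-4) = 8p - 4
  -4p + 4 = 8p - 4  ⇒  -12p = -8  ⇒  p = 2/3.
The smuggler's indifference between route A and route B determines the customs officer's mixing probability q:
  the smuggler's payoff to route A: q·0 + (1−q)·(-4) = 4q - 4
  the smuggler's payoff to route B: q·(-4) + (1−q)·4 = -8q + 4
  4q - 4 = -8q + 4  ⇒  12q = 8  ⇒  q = 2/3.

p = 2/3, q = 2/3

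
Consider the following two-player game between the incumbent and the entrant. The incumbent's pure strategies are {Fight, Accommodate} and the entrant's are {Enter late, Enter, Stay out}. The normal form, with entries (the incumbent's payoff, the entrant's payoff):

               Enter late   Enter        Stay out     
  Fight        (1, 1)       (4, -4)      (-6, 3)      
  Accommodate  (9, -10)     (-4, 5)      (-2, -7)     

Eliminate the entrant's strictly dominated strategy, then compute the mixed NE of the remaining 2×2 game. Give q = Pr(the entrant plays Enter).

q = 1/3

The entrant's strategy Enter late is strictly dominated by Stay out: 3 > 1 and -7 > -10. Eliminate Enter late.
In a mixed equilibrium the incumbent is indifferent between Fight and Accommodate; this condition fixes q.
  the incumbent's payoff to Fight: q·4 + (1−q)·(-6) = 10q - 6
  the incumbent's payoff to Accommodate: q·(-4) + (1−q)·(-2) = -2q - 2
  10q - 6 = -2q - 2  ⇒  12q = 4  ⇒  q = 1/3.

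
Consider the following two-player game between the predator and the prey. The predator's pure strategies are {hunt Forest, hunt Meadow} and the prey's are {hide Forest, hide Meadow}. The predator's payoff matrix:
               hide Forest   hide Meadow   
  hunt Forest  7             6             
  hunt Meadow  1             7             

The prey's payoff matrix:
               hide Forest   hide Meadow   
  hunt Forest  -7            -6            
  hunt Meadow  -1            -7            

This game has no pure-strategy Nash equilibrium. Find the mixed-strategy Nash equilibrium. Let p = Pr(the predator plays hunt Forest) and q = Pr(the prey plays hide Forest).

The predator's mix must leave the prey indifferent between hide Forest and hide Meadow.
  the prey's expected payoff from hide Forest: p·(-7) + (1−p)·(-1) = -6p - 1
  the prey's expected payoff from hide Meadow: p·(-6) + (1−p)·(-7) = p - 7
  -6p - 1 = p - 7  ⇒  -7p = -6  ⇒  p = 6/7.
The predator's indifference between hunt Forest and hunt Meadow determines the prey's mixing probability q:
  the predator's expected payoff from hunt Forest: q·7 + (1−q)·6 = q + 6
  the predator's expected payoff from hunt Meadow: q·1 + (1−q)·7 = -6q + 7
  q + 6 = -6q + 7  ⇒  7q = 1  ⇒  q = 1/7.

p = 6/7, q = 1/7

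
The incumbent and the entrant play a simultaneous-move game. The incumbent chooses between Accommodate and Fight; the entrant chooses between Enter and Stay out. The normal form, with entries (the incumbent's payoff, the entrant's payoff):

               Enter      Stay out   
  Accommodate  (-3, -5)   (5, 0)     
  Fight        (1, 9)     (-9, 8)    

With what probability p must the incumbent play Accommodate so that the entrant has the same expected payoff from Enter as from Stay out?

p = 1/6

In a mixed equilibrium the entrant is indifferent between Enter and Stay out; this condition fixes p.
  the entrant's payoff from Enter: p·(-5) + (1−p)·9 = -14p + 9
  the entrant's payoff from Stay out: p·0 + (1−p)·8 = -8p + 8
  -14p + 9 = -8p + 8  ⇒  -6p = -1  ⇒  p = 1/6.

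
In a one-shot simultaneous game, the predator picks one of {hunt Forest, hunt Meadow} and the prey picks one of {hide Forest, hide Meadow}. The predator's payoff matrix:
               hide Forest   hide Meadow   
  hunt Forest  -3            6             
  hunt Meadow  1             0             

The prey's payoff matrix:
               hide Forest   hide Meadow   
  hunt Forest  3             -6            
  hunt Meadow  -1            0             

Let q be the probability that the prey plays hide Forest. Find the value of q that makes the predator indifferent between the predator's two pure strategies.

Set the predator's expected payoff from hunt Forest equal to that from hunt Meadow:
  the predator's payoff to hunt Forest: q·(-3) + (1−q)·6 = -9q + 6
  the predator's payoff to hunt Meadow: q·1 + (1−q)·0 = q
  -9q + 6 = q  ⇒  -10q = -6  ⇒  q = 3/5.

q = 3/5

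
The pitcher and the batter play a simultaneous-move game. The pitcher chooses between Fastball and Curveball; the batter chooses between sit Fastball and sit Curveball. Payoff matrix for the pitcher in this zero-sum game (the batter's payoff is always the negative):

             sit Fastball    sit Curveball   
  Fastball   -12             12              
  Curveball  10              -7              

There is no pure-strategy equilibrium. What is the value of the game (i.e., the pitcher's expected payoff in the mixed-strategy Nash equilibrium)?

v = 36/41

The pitcher's indifference between Fastball and Curveball determines the batter's mixing probability q:
  the pitcher's payoff from Fastball: q·(-12) + (1−q)·12 = -24q + 12
  the pitcher's payoff from Curveball: q·10 + (1−q)·(-7) = 17q - 7
  -24q + 12 = 17q - 7  ⇒  -41q = -19  ⇒  q = 19/41.
The value is the pitcher's expected payoff against this mix (using Fastball): (19/41)·(-12) + (22/41)·12 = 36/41.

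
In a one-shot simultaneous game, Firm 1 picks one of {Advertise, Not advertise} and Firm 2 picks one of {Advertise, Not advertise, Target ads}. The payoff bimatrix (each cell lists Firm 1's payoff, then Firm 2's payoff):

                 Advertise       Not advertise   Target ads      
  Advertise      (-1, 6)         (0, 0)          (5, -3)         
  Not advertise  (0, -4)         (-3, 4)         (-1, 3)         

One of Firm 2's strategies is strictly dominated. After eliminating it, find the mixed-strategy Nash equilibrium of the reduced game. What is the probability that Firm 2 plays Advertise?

Firm 2's strategy Target ads is strictly dominated by Not advertise: 0 > -3 and 4 > 3. Eliminate Target ads.
For Firm 1 to be willing to mix, Firm 1 must be indifferent between Advertise and Not advertise, which pins down Firm 2's mix.
  Firm 1's payoff to Advertise: q·(-1) + (1−q)·0 = -q
  Firm 1's payoff to Not advertise: q·0 + (1−q)·(-3) = 3q - 3
  -q = 3q - 3  ⇒  -4q = -3  ⇒  q = 3/4.

q = 3/4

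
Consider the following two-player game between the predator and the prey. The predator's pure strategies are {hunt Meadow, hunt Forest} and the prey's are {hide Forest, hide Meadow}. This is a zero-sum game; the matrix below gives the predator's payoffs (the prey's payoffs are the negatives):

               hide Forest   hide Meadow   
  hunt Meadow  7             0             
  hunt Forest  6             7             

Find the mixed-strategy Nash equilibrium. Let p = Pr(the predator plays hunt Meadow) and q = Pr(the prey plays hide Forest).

The prey's indifference between hide Forest and hide Meadow determines the predator's mixing probability p:
  the prey's expected payoff from hide Forest: p·(-7) + (1−p)·(-6) = -p - 6
  the prey's expected payoff from hide Meadow: p·0 + (1−p)·(-7) = 7p - 7
  -p - 6 = 7p - 7  ⇒  -8p = -1  ⇒  p = 1/8.
For the predator to be willing to mix, the predator must be indifferent between hunt Meadow and hunt Forest, which pins down the prey's mix.
  the predator's expected payoff from hunt Meadow: q·7 + (1−q)·0 = 7q
  the predator's expected payoff from hunt Forest: q·6 + (1−q)·7 = -q + 7
  7q = -q + 7  ⇒  8q = 7  ⇒  q = 7/8.

p = 1/8, q = 7/8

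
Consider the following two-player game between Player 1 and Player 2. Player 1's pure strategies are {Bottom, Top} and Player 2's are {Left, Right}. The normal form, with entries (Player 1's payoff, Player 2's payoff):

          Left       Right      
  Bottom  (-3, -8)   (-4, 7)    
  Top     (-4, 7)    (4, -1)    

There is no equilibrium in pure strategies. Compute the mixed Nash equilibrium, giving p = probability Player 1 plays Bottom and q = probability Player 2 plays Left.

Set Player 2's expected payoff from Left equal to that from Right:
  Player 2's expected payoff from Left: p·(-8) + (1−p)·7 = -15p + 7
  Player 2's expected payoff from Right: p·7 + (1−p)·(-1) = 8p - 1
  -15p + 7 = 8p - 1  ⇒  -23p = -8  ⇒  p = 8/23.
For Player 1 to be willing to mix, Player 1 must be indifferent between Bottom and Top, which pins down Player 2's mix.
  Player 1's payoff to Bottom: q·(-3) + (1−q)·(-4) = q - 4
  Player 1's payoff to Top: q·(-4) + (1−q)·4 = -8q + 4
  q - 4 = -8q + 4  ⇒  9q = 8  ⇒  q = 8/9.

p = 8/23, q = 8/9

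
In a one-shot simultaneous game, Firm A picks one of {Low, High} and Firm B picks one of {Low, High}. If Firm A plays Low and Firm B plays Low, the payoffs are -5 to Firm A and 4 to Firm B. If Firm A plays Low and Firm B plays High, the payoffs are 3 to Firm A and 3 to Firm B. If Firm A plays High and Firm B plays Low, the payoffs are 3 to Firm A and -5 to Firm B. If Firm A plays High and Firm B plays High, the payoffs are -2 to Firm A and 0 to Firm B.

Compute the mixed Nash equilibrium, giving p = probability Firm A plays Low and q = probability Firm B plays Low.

Firm B's indifference between Low and High determines Firm A's mixing probability p:
  Firm B's payoff from Low: p·4 + (1−p)·(-5) = 9p - 5
  Firm B's payoff from High: p·3 + (1−p)·0 = 3p
  9p - 5 = 3p  ⇒  6p = 5  ⇒  p = 5/6.
Firm B's mix must leave Firm A indifferent between Low and High.
  Firm A's payoff from Low: q·(-5) + (1−q)·3 = -8q + 3
  Firm A's payoff from High: q·3 + (1−q)·(-2) = 5q - 2
  -8q + 3 = 5q - 2  ⇒  -13q = -5  ⇒  q = 5/13.

p = 5/6, q = 5/13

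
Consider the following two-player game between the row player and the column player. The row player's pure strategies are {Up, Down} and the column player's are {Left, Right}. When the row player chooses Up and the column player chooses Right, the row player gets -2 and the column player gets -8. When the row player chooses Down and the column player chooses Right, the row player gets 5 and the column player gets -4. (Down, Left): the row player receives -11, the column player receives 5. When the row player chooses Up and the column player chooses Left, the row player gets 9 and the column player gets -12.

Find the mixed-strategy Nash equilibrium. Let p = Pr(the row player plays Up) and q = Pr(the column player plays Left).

Set the column player's expected payoff from Left equal to that from Right:
  the column player's payoff to Left: p·(-12) + (1−p)·5 = -17p + 5
  the column player's payoff to Right: p·(-8) + (1−p)·(-4) = -4p - 4
  -17p + 5 = -4p - 4  ⇒  -13p = -9  ⇒  p = 9/13.
The row player's indifference between Up and Down determines the column player's mixing probability q:
  the row player's expected payoff from Up: q·9 + (1−q)·(-2) = 11q - 2
  the row player's expected payoff from Down: q·(-11) + (1−q)·5 = -16q + 5
  11q - 2 = -16q + 5  ⇒  27q = 7  ⇒  q = 7/27.

p = 9/13, q = 7/27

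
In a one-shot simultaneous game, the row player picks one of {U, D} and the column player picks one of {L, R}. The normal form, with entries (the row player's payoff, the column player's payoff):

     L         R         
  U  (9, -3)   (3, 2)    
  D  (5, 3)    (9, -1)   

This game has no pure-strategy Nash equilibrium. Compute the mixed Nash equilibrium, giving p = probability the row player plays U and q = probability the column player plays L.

p = 4/9, q = 3/5

Set the column player's expected payoff from L equal to that from R:
  the column player's payoff to L: p·(-3) + (1−p)·3 = -6p + 3
  the column player's payoff to R: p·2 + (1−p)·(-1) = 3p - 1
  -6p + 3 = 3p - 1  ⇒  -9p = -4  ⇒  p = 4/9.
Set the row player's expected payoff from U equal to that from D:
  the row player's payoff from U: q·9 + (1−q)·3 = 6q + 3
  the row player's payoff from D: q·5 + (1−q)·9 = -4q + 9
  6q + 3 = -4q + 9  ⇒  10q = 6  ⇒  q = 3/5.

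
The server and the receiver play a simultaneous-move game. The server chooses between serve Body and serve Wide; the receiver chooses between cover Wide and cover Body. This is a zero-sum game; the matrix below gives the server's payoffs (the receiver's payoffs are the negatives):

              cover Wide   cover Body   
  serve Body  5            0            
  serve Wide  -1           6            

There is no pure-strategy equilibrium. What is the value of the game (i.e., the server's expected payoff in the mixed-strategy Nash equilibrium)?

For the server to be willing to mix, the server must be indifferent between serve Body and serve Wide, which pins down the receiver's mix.
  the server's payoff from serve Body: q·5 + (1−q)·0 = 5q
  the server's payoff from serve Wide: q·(-1) + (1−q)·6 = -7q + 6
  5q = -7q + 6  ⇒  12q = 6  ⇒  q = 1/2.
The value is the server's expected payoff against this mix (using serve Body): (1/2)·5 + (1/2)·0 = 5/2.

v = 5/2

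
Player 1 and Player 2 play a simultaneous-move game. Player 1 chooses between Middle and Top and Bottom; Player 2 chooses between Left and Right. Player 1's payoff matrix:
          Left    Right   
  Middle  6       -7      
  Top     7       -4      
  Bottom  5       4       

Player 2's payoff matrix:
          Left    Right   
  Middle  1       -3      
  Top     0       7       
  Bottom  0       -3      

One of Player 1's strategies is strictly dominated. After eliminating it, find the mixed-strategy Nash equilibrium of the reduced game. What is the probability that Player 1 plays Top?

Player 1's strategy Middle is strictly dominated by Top: 7 > 6 and -4 > -7. Eliminate Middle.
Player 2's indifference between Left and Right determines Player 1's mixing probability p:
  Player 2's expected payoff from Left: p·0 + (1−p)·0 = 0
  Player 2's expected payoff from Right: p·7 + (1−p)·(-3) = 10p - 3
  0 = 10p - 3  ⇒  -10p = -3  ⇒  p = 3/10.

p = 3/10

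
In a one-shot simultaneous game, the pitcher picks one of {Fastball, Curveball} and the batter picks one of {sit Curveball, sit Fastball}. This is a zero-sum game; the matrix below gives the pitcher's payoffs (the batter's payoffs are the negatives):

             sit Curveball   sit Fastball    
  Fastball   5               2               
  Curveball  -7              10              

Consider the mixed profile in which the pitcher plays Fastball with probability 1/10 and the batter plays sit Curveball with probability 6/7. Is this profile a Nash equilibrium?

Given the pitcher's mix p = 1/10, the batter's payoff from sit Curveball is 29/5 but from sit Fastball is -46/5. The batter strictly prefers sit Curveball, so the batter would not mix.
So the proposed profile is not a Nash equilibrium.

No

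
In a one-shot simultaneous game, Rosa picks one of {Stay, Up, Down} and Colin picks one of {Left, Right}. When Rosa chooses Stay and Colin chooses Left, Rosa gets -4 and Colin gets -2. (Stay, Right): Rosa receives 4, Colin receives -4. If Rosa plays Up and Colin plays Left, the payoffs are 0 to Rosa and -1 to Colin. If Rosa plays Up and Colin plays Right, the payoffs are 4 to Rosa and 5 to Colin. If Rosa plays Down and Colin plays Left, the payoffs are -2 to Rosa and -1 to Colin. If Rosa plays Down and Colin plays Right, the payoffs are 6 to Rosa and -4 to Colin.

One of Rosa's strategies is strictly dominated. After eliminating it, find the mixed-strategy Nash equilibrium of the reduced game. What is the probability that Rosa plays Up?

Rosa's strategy Stay is strictly dominated by Down: -2 > -4 and 6 > 4. Eliminate Stay.
Rosa's mix must leave Colin indifferent between Left and Right.
  Colin's payoff to Left: p·(-1) + (1−p)·(-1) = -1
  Colin's payoff to Right: p·5 + (1−p)·(-4) = 9p - 4
  -1 = 9p - 4  ⇒  -9p = -3  ⇒  p = 1/3.

p = 1/3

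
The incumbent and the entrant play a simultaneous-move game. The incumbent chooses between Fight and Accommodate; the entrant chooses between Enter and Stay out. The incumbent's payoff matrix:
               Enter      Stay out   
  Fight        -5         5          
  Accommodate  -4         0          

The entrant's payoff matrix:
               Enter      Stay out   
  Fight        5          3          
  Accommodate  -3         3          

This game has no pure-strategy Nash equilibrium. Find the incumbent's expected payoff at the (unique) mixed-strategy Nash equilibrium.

The entrant's mix must leave the incumbent indifferent between Fight and Accommodate.
  the incumbent's payoff from Fight: q·(-5) + (1−q)·5 = -10q + 5
  the incumbent's payoff from Accommodate: q·(-4) + (1−q)·0 = -4q
  -10q + 5 = -4q  ⇒  -6q = -5  ⇒  q = 5/6.
At equilibrium the incumbent is indifferent across rows, so the incumbent's payoff equals the payoff from Fight: (5/6)·(-5) + (1/6)·5 = -10/3.

-10/3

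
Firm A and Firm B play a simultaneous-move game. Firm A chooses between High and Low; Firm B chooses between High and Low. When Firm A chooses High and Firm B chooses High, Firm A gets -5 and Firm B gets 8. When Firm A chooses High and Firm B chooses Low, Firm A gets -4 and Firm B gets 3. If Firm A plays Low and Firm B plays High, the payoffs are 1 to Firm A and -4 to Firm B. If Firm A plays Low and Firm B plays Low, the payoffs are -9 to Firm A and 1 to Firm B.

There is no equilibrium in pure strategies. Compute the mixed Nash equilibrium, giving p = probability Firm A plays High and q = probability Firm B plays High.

In a mixed equilibrium Firm B is indifferent between High and Low; this condition fixes p.
  Firm B's expected payoff from High: p·8 + (1−p)·(-4) = 12p - 4
  Firm B's expected payoff from Low: p·3 + (1−p)·1 = 2p + 1
  12p - 4 = 2p + 1  ⇒  10p = 5  ⇒  p = 1/2.
Firm A's indifference between High and Low determines Firm B's mixing probability q:
  Firm A's payoff from High: q·(-5) + (1−q)·(-4) = -q - 4
  Firm A's payoff from Low: q·1 + (1−q)·(-9) = 10q - 9
  -q - 4 = 10q - 9  ⇒  -11q = -5  ⇒  q = 5/11.

p = 1/2, q = 5/11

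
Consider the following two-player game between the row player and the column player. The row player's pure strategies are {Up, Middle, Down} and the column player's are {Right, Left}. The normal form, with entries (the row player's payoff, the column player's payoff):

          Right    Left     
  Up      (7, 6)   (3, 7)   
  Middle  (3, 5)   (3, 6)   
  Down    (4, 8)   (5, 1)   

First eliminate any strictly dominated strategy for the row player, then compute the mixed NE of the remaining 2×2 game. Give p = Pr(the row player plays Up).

The row player's strategy Middle is strictly dominated by Down: 4 > 3 and 5 > 3. Eliminate Middle.
The row player's mix must leave the column player indifferent between Right and Left.
  the column player's payoff from Right: p·6 + (1−p)·8 = -2p + 8
  the column player's payoff from Left: p·7 + (1−p)·1 = 6p + 1
  -2p + 8 = 6p + 1  ⇒  -8p = -7  ⇒  p = 7/8.

p = 7/8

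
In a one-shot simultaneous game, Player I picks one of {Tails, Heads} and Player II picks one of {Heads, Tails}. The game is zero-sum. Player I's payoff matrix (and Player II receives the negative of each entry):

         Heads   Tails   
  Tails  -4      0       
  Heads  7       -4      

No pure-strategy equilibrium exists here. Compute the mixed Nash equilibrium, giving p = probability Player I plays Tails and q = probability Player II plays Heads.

p = 11/15, q = 4/15

Set Player II's expected payoff from Heads equal to that from Tails:
  Player II's payoff to Heads: p·4 + (1−p)·(-7) = 11p - 7
  Player II's payoff to Tails: p·0 + (1−p)·4 = -4p + 4
  11p - 7 = -4p + 4  ⇒  15p = 11  ⇒  p = 11/15.
Player I's indifference between Tails and Heads determines Player II's mixing probability q:
  Player I's payoff to Tails: q·(-4) + (1−q)·0 = -4q
  Player I's payoff to Heads: q·7 + (1−q)·(-4) = 11q - 4
  -4q = 11q - 4  ⇒  -15q = -4  ⇒  q = 4/15.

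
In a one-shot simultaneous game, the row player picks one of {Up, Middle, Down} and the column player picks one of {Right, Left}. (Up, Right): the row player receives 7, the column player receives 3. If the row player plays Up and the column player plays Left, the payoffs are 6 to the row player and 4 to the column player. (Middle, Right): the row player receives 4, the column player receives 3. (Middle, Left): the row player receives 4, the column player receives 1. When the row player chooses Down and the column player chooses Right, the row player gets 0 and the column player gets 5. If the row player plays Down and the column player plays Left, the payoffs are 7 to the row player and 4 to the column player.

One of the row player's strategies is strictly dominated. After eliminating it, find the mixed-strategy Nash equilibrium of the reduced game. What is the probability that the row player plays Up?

The row player's strategy Middle is strictly dominated by Up: 7 > 4 and 6 > 4. Eliminate Middle.
The column player's indifference between Right and Left determines the row player's mixing probability p:
  the column player's expected payoff from Right: p·3 + (1−p)·5 = -2p + 5
  the column player's expected payoff from Left: p·4 + (1−p)·4 = 4
  -2p + 5 = 4  ⇒  -2p = -1  ⇒  p = 1/2.

p = 1/2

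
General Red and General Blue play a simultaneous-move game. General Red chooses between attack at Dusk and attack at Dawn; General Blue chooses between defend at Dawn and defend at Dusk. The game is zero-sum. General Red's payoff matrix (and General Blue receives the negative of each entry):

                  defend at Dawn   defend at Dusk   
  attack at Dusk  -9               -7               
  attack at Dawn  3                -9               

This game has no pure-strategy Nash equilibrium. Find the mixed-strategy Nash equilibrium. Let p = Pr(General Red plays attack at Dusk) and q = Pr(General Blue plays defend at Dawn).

In a mixed equilibrium General Blue is indifferent between defend at Dawn and defend at Dusk; this condition fixes p.
  General Blue's payoff to defend at Dawn: p·9 + (1−p)·(-3) = 12p - 3
  General Blue's payoff to defend at Dusk: p·7 + (1−p)·9 = -2p + 9
  12p - 3 = -2p + 9  ⇒  14p = 12  ⇒  p = 6/7.
Set General Red's expected payoff from attack at Dusk equal to that from attack at Dawn:
  General Red's expected payoff from attack at Dusk: q·(-9) + (1−q)·(-7) = -2q - 7
  General Red's expected payoff from attack at Dawn: q·3 + (1−q)·(-9) = 12q - 9
  -2q - 7 = 12q - 9  ⇒  -14q = -2  ⇒  q = 1/7.

p = 6/7, q = 1/7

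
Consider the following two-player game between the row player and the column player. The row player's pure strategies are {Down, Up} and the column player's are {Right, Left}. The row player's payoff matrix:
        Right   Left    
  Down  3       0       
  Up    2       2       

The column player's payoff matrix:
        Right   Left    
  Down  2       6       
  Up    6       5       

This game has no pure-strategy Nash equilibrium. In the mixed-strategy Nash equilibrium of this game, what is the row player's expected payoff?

Set the row player's expected payoff from Down equal to that from Up:
  the row player's expected payoff from Down: q·3 + (1−q)·0 = 3q
  the row player's expected payoff from Up: q·2 + (1−q)·2 = 2
  3q = 2  ⇒  3q = 2  ⇒  q = 2/3.
At equilibrium the row player is indifferent across rows, so the row player's payoff equals the payoff from Down: (2/3)·3 + (1/3)·0 = 2.

2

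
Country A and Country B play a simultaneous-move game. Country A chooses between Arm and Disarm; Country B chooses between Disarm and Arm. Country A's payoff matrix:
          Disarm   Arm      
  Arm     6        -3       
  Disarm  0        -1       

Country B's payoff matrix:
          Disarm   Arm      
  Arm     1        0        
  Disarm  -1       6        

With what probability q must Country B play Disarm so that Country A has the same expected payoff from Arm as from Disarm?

q = 1/4

For Country A to be willing to mix, Country A must be indifferent between Arm and Disarm, which pins down Country B's mix.
  Country A's payoff to Arm: q·6 + (1−q)·(-3) = 9q - 3
  Country A's payoff to Disarm: q·0 + (1−q)·(-1) = q - 1
  9q - 3 = q - 1  ⇒  8q = 2  ⇒  q = 1/4.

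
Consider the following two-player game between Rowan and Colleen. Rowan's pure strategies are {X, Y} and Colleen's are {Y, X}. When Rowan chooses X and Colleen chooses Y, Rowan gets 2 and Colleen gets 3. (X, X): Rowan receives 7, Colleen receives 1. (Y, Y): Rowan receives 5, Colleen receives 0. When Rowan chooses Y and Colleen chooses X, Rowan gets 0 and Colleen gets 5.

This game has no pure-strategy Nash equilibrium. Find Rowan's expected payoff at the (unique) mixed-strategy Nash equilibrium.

7/2

In a mixed equilibrium Rowan is indifferent between X and Y; this condition fixes q.
  Rowan's expected payoff from X: q·2 + (1−q)·7 = -5q + 7
  Rowan's expected payoff from Y: q·5 + (1−q)·0 = 5q
  -5q + 7 = 5q  ⇒  -10q = -7  ⇒  q = 7/10.
At equilibrium Rowan is indifferent across rows, so Rowan's payoff equals the payoff from X: (7/10)·2 + (3/10)·7 = 7/2.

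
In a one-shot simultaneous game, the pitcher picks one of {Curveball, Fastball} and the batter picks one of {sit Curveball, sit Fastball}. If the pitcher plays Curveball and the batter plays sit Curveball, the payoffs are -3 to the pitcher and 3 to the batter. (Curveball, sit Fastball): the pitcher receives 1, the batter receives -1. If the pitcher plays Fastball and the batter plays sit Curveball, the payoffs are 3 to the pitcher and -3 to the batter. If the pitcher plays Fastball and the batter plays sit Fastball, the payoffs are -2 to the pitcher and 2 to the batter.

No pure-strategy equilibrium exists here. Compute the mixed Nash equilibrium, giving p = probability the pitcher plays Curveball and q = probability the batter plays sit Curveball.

For the batter to be willing to mix, the batter must be indifferent between sit Curveball and sit Fastball, which pins down the pitcher's mix.
  the batter's payoff to sit Curveball: p·3 + (1−p)·(-3) = 6p - 3
  the batter's payoff to sit Fastball: p·(-1) + (1−p)·2 = -3p + 2
  6p - 3 = -3p + 2  ⇒  9p = 5  ⇒  p = 5/9.
Set the pitcher's expected payoff from Curveball equal to that from Fastball:
  the pitcher's payoff to Curveball: q·(-3) + (1−q)·1 = -4q + 1
  the pitcher's payoff to Fastball: q·3 + (1−q)·(-2) = 5q - 2
  -4q + 1 = 5q - 2  ⇒  -9q = -3  ⇒  q = 1/3.

p = 5/9, q = 1/3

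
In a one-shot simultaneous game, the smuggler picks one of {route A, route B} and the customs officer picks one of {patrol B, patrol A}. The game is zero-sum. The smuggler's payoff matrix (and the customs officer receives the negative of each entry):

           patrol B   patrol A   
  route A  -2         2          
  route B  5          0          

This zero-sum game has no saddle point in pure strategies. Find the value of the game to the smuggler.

For the smuggler to be willing to mix, the smuggler must be indifferent between route A and route B, which pins down the customs officer's mix.
  the smuggler's expected payoff from route A: q·(-2) + (1−q)·2 = -4q + 2
  the smuggler's expected payoff from route B: q·5 + (1−q)·0 = 5q
  -4q + 2 = 5q  ⇒  -9q = -2  ⇒  q = 2/9.
The value is the smuggler's expected payoff against this mix (using route A): (2/9)·(-2) + (7/9)·2 = 10/9.

v = 10/9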